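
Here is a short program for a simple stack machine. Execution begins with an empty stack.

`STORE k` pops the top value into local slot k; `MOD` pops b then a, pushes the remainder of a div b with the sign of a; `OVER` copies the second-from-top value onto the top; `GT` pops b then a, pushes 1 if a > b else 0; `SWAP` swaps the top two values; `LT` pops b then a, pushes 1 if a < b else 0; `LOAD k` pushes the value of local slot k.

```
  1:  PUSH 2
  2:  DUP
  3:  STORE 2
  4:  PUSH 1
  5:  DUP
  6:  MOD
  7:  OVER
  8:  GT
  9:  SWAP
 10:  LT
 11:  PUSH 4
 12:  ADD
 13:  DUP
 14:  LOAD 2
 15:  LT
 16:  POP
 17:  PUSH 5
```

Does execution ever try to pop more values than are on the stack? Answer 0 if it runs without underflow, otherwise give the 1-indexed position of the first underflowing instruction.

0

PUSH 2  → 2
DUP     → 2 2
STORE 2 → 2
PUSH 1  → 2 1
DUP     → 2 1 1
MOD     → 2 0
OVER    → 2 0 2
GT      → 2 0
SWAP    → 0 2
LT      → 1
PUSH 4  → 1 4
ADD     → 5
DUP     → 5 5
LOAD 2  → 5 5 2
LT      → 5 0
POP     → 5
PUSH 5  → 5 5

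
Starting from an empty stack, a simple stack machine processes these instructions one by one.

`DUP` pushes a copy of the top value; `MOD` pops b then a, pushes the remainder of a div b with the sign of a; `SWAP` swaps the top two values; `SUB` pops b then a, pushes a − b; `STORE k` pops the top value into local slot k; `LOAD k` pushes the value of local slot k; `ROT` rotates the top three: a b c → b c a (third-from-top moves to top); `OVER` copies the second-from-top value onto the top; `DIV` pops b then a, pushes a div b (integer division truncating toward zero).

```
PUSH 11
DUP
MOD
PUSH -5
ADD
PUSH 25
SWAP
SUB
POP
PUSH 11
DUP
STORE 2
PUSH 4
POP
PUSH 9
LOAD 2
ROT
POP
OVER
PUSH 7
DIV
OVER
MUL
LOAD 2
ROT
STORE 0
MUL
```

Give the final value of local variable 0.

11

PUSH 11 → [11]
DUP     → [11, 11]
MOD     → [0]
PUSH -5 → [0, -5]
ADD     → [-5]
PUSH 25 → [-5, 25]
SWAP    → [25, -5]
SUB     → [30]
POP     → []
PUSH 11 → [11]
DUP     → [11, 11]
STORE 2 → [11]
PUSH 4  → [11, 4]
POP     → [11]
PUSH 9  → [11, 9]
LOAD 2  → [11, 9, 11]
ROT     → [9, 11, 11]
POP     → [9, 11]
OVER    → [9, 11, 9]
PUSH 7  → [9, 11, 9, 7]
DIV     → [9, 11, 1]
OVER    → [9, 11, 1, 11]
MUL     → [9, 11, 11]
LOAD 2  → [9, 11, 11, 11]
ROT     → [9, 11, 11, 11]
STORE 0 → [9, 11, 11]
MUL     → [9, 121]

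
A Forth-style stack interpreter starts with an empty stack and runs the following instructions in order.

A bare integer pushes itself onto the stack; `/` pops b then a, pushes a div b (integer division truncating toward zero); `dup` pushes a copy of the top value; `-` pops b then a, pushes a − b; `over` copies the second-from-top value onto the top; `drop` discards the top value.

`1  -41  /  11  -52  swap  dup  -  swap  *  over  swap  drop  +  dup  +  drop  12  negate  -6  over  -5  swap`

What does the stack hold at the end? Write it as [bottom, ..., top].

1       [1]
-41     [1, -41]
/       [0]
11      [0, 11]
-52     [0, 11, -52]
swap    [0, -52, 11]
dup     [0, -52, 11, 11]
-       [0, -52, 0]
swap    [0, 0, -52]
*       [0, 0]
over    [0, 0, 0]
swap    [0, 0, 0]
drop    [0, 0]
+       [0]
dup     [0, 0]
+       [0]
drop    []
12      [12]
negate  [-12]
-6      [-12, -6]
over    [-12, -6, -12]
-5      [-12, -6, -12, -5]
swap    [-12, -6, -5, -12]

[-12, -6, -5, -12]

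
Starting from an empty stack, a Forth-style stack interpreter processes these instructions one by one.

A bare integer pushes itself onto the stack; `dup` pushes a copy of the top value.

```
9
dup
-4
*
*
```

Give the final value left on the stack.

-324

9    9
dup  9 9
-4   9 9 -4
*    9 -36
*    -324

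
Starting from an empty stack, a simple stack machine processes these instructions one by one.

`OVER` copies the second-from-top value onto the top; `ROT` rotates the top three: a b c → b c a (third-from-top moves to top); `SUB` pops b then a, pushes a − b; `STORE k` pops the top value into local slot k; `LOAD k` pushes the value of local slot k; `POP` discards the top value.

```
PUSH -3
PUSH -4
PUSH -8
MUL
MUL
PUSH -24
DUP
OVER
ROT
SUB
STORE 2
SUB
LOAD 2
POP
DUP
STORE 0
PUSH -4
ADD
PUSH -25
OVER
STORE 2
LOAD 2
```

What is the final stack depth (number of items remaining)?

3

PUSH -3  → -3
PUSH -4  → -3 -4
PUSH -8  → -3 -4 -8
MUL      → -3 32
MUL      → -96
PUSH -24 → -96 -24
DUP      → -96 -24 -24
OVER     → -96 -24 -24 -24
ROT      → -96 -24 -24 -24
SUB      → -96 -24 0
STORE 2  → -96 -24
SUB      → -72
LOAD 2   → -72 0
POP      → -72
DUP      → -72 -72
STORE 0  → -72
PUSH -4  → -72 -4
ADD      → -76
PUSH -25 → -76 -25
OVER     → -76 -25 -76
STORE 2  → -76 -25
LOAD 2   → -76 -25 -76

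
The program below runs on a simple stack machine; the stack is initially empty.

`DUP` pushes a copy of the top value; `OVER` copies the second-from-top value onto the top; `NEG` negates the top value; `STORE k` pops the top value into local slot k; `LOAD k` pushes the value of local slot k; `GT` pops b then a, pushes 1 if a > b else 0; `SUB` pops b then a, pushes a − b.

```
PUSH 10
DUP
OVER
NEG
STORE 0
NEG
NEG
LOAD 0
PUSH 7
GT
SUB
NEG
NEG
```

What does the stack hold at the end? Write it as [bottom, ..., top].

PUSH 10 -> [10]
DUP     -> [10, 10]
OVER    -> [10, 10, 10]
NEG     -> [10, 10, -10]
STORE 0 -> [10, 10]
NEG     -> [10, -10]
NEG     -> [10, 10]
LOAD 0  -> [10, 10, -10]
PUSH 7  -> [10, 10, -10, 7]
GT      -> [10, 10, 0]
SUB     -> [10, 10]
NEG     -> [10, -10]
NEG     -> [10, 10]

[10, 10]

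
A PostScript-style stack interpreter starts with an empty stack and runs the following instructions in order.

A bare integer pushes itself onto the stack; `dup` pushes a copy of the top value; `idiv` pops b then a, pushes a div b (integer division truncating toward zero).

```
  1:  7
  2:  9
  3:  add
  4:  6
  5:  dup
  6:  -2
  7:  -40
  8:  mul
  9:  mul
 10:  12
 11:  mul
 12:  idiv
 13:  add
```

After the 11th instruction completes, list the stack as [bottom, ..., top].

7   → 7
9   → 7 9
add → 16
6   → 16 6
dup → 16 6 6
-2  → 16 6 6 -2
-40 → 16 6 6 -2 -40
mul → 16 6 6 80
mul → 16 6 480
12  → 16 6 480 12
mul → 16 6 5760

[16, 6, 5760]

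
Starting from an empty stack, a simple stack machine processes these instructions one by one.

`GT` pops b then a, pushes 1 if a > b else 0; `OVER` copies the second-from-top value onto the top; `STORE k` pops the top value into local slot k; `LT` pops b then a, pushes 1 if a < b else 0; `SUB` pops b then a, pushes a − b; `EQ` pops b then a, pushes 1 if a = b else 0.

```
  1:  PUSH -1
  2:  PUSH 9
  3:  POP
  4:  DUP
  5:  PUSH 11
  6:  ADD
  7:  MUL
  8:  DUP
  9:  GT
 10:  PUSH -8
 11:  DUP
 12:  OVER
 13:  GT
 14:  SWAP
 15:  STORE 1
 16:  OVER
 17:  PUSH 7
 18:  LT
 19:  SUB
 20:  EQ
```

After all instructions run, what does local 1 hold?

PUSH -1  [-1]
PUSH 9   [-1, 9]
POP      [-1]
DUP      [-1, -1]
PUSH 11  [-1, -1, 11]
ADD      [-1, 10]
MUL      [-10]
DUP      [-10, -10]
GT       [0]
PUSH -8  [0, -8]
DUP      [0, -8, -8]
OVER     [0, -8, -8, -8]
GT       [0, -8, 0]
SWAP     [0, 0, -8]
STORE 1  [0, 0]
OVER     [0, 0, 0]
PUSH 7   [0, 0, 0, 7]
LT       [0, 0, 1]
SUB      [0, -1]
EQ       [0]

-8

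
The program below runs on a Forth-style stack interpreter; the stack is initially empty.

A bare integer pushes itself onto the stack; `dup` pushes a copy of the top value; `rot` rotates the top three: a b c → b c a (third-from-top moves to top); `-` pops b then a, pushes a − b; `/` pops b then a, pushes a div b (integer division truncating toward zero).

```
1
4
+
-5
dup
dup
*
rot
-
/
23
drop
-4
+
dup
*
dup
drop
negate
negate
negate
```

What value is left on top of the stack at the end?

-16

1      : 1
4      : 1 4
+      : 5
-5     : 5 -5
dup    : 5 -5 -5
dup    : 5 -5 -5 -5
*      : 5 -5 25
rot    : -5 25 5
-      : -5 20
/      : 0
23     : 0 23
drop   : 0
-4     : 0 -4
+      : -4
dup    : -4 -4
*      : 16
dup    : 16 16
drop   : 16
negate : -16
negate : 16
negate : -16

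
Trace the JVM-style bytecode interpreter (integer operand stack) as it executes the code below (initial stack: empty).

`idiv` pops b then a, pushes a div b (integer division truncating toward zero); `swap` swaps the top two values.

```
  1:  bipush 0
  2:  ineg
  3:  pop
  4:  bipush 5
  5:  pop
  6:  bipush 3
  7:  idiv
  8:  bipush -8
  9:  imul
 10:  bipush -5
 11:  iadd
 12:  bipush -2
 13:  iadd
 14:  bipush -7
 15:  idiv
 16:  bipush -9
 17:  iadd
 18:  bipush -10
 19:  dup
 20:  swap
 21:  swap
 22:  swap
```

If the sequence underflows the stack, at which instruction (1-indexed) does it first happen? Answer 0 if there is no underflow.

bipush 0 -> 0
ineg     -> 0
pop      -> (empty)
bipush 5 -> 5
pop      -> (empty)
bipush 3 -> 3
idiv  — needs 2 operands, stack has 1 → underflow

7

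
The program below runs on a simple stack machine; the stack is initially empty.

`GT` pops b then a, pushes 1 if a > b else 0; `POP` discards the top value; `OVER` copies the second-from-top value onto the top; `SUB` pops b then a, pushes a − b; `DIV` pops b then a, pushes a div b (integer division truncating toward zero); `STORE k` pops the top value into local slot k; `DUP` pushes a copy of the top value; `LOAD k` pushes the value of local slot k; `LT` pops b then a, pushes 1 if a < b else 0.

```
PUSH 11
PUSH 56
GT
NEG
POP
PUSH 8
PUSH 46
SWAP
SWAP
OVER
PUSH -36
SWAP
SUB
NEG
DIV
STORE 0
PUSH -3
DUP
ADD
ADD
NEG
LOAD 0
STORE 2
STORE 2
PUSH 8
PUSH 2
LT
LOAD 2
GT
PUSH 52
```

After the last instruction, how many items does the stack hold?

PUSH 11   [11]
PUSH 56   [11, 56]
GT        [0]
NEG       [0]
POP       []
PUSH 8    [8]
PUSH 46   [8, 46]
SWAP      [46, 8]
SWAP      [8, 46]
OVER      [8, 46, 8]
PUSH -36  [8, 46, 8, -36]
SWAP      [8, 46, -36, 8]
SUB       [8, 46, -44]
NEG       [8, 46, 44]
DIV       [8, 1]
STORE 0   [8]
PUSH -3   [8, -3]
DUP       [8, -3, -3]
ADD       [8, -6]
ADD       [2]
NEG       [-2]
LOAD 0    [-2, 1]
STORE 2   [-2]
STORE 2   []
PUSH 8    [8]
PUSH 2    [8, 2]
LT        [0]
LOAD 2    [0, -2]
GT        [1]
PUSH 52   [1, 52]

2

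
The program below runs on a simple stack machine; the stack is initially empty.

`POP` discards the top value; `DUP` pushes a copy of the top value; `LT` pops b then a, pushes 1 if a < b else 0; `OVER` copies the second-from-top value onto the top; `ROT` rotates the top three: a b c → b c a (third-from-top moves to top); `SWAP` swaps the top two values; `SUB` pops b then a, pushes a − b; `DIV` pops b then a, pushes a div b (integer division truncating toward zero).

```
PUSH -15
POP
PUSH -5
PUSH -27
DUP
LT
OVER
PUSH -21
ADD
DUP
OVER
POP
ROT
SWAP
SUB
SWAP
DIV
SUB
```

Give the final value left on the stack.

-4

PUSH -15 → -15
POP      → (empty)
PUSH -5  → -5
PUSH -27 → -5 -27
DUP      → -5 -27 -27
LT       → -5 0
OVER     → -5 0 -5
PUSH -21 → -5 0 -5 -21
ADD      → -5 0 -26
DUP      → -5 0 -26 -26
OVER     → -5 0 -26 -26 -26
POP      → -5 0 -26 -26
ROT      → -5 -26 -26 0
SWAP     → -5 -26 0 -26
SUB      → -5 -26 26
SWAP     → -5 26 -26
DIV      → -5 -1
SUB      → -4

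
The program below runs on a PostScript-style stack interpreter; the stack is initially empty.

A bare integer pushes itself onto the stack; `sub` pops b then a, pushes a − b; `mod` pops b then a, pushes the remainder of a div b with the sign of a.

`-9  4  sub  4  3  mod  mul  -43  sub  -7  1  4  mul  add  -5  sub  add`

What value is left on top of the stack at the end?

-9  -> -9
4   -> -9 4
sub -> -13
4   -> -13 4
3   -> -13 4 3
mod -> -13 1
mul -> -13
-43 -> -13 -43
sub -> 30
-7  -> 30 -7
1   -> 30 -7 1
4   -> 30 -7 1 4
mul -> 30 -7 4
add -> 30 -3
-5  -> 30 -3 -5
sub -> 30 2
add -> 32

32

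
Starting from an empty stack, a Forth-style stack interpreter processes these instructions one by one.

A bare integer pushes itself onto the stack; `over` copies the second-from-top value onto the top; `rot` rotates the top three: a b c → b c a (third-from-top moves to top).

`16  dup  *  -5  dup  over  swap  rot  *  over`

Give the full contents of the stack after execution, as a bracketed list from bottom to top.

[256, -5, 25, -5]

16    16
dup   16 16
*     256
-5    256 -5
dup   256 -5 -5
over  256 -5 -5 -5
swap  256 -5 -5 -5
rot   256 -5 -5 -5
*     256 -5 25
over  256 -5 25 -5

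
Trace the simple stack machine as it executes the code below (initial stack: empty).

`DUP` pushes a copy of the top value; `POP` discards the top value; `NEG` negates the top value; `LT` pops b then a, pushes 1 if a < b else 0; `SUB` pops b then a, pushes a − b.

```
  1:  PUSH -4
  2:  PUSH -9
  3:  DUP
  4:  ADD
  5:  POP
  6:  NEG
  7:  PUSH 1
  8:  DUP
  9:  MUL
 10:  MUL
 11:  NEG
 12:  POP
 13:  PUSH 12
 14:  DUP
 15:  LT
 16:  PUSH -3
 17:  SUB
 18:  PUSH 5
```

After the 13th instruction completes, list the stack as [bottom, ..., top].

[12]

PUSH -4  -4
PUSH -9  -4 -9
DUP      -4 -9 -9
ADD      -4 -18
POP      -4
NEG      4
PUSH 1   4 1
DUP      4 1 1
MUL      4 1
MUL      4
NEG      -4
POP      (empty)
PUSH 12  12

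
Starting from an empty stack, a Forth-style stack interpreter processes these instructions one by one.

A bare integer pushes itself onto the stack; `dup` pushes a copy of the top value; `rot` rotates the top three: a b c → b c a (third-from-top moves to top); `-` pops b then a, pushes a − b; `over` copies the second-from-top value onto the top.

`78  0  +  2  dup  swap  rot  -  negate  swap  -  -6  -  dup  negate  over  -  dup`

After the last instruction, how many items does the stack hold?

78     : 78
0      : 78 0
+      : 78
2      : 78 2
dup    : 78 2 2
swap   : 78 2 2
rot    : 2 2 78
-      : 2 -76
negate : 2 76
swap   : 76 2
-      : 74
-6     : 74 -6
-      : 80
dup    : 80 80
negate : 80 -80
over   : 80 -80 80
-      : 80 -160
dup    : 80 -160 -160

3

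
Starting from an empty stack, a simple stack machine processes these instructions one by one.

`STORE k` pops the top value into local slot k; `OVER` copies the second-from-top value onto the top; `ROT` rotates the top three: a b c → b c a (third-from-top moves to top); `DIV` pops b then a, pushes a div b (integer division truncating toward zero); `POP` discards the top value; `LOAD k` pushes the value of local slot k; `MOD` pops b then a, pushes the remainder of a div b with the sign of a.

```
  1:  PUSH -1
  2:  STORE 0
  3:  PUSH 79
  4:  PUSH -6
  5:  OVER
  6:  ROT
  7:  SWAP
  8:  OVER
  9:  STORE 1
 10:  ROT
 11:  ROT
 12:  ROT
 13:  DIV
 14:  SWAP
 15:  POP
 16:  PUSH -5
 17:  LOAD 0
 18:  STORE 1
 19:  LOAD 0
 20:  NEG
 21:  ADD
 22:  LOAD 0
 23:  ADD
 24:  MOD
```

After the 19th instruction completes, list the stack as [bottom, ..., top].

PUSH -1 -> -1
STORE 0 -> (empty)
PUSH 79 -> 79
PUSH -6 -> 79 -6
OVER    -> 79 -6 79
ROT     -> -6 79 79
SWAP    -> -6 79 79
OVER    -> -6 79 79 79
STORE 1 -> -6 79 79
ROT     -> 79 79 -6
ROT     -> 79 -6 79
ROT     -> -6 79 79
DIV     -> -6 1
SWAP    -> 1 -6
POP     -> 1
PUSH -5 -> 1 -5
LOAD 0  -> 1 -5 -1
STORE 1 -> 1 -5
LOAD 0  -> 1 -5 -1

[1, -5, -1]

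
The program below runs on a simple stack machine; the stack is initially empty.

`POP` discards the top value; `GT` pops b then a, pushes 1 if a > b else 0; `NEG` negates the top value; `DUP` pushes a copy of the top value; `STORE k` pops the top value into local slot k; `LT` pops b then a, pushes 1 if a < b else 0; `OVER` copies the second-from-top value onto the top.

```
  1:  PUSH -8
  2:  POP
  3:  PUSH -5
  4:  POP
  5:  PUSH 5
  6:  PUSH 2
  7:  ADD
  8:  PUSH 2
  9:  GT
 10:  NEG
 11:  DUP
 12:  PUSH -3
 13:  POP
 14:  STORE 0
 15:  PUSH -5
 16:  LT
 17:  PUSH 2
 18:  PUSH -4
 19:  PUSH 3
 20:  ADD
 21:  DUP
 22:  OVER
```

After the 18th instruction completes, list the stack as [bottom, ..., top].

[0, 2, -4]

PUSH -8 -> [-8]
POP     -> []
PUSH -5 -> [-5]
POP     -> []
PUSH 5  -> [5]
PUSH 2  -> [5, 2]
ADD     -> [7]
PUSH 2  -> [7, 2]
GT      -> [1]
NEG     -> [-1]
DUP     -> [-1, -1]
PUSH -3 -> [-1, -1, -3]
POP     -> [-1, -1]
STORE 0 -> [-1]
PUSH -5 -> [-1, -5]
LT      -> [0]
PUSH 2  -> [0, 2]
PUSH -4 -> [0, 2, -4]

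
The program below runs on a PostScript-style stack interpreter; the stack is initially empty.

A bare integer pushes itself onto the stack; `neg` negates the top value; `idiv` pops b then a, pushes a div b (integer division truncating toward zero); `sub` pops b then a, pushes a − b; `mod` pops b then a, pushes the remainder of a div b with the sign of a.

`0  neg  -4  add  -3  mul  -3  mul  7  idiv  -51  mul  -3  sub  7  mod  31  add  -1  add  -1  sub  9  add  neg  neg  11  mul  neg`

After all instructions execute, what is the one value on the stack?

-506

0     [0]
neg   [0]
-4    [0, -4]
add   [-4]
-3    [-4, -3]
mul   [12]
-3    [12, -3]
mul   [-36]
7     [-36, 7]
idiv  [-5]
-51   [-5, -51]
mul   [255]
-3    [255, -3]
sub   [258]
7     [258, 7]
mod   [6]
31    [6, 31]
add   [37]
-1    [37, -1]
add   [36]
-1    [36, -1]
sub   [37]
9     [37, 9]
add   [46]
neg   [-46]
neg   [46]
11    [46, 11]
mul   [506]
neg   [-506]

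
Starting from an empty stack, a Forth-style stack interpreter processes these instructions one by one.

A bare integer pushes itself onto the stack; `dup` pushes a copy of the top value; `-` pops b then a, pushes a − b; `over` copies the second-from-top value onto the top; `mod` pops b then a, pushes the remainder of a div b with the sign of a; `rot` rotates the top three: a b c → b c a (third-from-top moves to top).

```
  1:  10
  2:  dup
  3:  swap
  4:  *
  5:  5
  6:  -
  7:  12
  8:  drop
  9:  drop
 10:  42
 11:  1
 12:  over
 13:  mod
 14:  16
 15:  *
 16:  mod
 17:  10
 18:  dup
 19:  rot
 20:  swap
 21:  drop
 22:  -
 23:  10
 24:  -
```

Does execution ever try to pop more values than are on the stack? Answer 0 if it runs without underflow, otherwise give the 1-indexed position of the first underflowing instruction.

0

10   -> [10]
dup  -> [10, 10]
swap -> [10, 10]
*    -> [100]
5    -> [100, 5]
-    -> [95]
12   -> [95, 12]
drop -> [95]
drop -> []
42   -> [42]
1    -> [42, 1]
over -> [42, 1, 42]
mod  -> [42, 1]
16   -> [42, 1, 16]
*    -> [42, 16]
mod  -> [10]
10   -> [10, 10]
dup  -> [10, 10, 10]
rot  -> [10, 10, 10]
swap -> [10, 10, 10]
drop -> [10, 10]
-    -> [0]
10   -> [0, 10]
-    -> [-10]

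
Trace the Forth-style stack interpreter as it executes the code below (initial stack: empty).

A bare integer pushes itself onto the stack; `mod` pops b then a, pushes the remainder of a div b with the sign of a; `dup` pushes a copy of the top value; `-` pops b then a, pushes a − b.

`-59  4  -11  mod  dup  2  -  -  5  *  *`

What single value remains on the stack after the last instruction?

-59 : [-59]
4   : [-59, 4]
-11 : [-59, 4, -11]
mod : [-59, 4]
dup : [-59, 4, 4]
2   : [-59, 4, 4, 2]
-   : [-59, 4, 2]
-   : [-59, 2]
5   : [-59, 2, 5]
*   : [-59, 10]
*   : [-590]

-590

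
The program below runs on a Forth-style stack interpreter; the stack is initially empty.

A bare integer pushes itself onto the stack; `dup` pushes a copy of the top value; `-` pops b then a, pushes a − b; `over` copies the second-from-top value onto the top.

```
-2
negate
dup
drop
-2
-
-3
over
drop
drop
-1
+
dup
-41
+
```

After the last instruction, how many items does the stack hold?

2

-2     : -2
negate : 2
dup    : 2 2
drop   : 2
-2     : 2 -2
-      : 4
-3     : 4 -3
over   : 4 -3 4
drop   : 4 -3
drop   : 4
-1     : 4 -1
+      : 3
dup    : 3 3
-41    : 3 3 -41
+      : 3 -38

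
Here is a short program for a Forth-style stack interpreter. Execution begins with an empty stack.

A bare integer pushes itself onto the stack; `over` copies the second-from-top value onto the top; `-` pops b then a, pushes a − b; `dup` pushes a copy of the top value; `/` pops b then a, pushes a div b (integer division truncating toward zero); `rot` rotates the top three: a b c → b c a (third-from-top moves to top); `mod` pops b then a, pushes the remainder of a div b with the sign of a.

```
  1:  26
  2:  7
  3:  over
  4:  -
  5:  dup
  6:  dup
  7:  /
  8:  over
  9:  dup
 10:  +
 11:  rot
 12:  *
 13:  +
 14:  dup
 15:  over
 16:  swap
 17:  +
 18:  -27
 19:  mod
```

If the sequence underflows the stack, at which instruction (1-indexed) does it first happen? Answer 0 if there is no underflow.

26   : [26]
7    : [26, 7]
over : [26, 7, 26]
-    : [26, -19]
dup  : [26, -19, -19]
dup  : [26, -19, -19, -19]
/    : [26, -19, 1]
over : [26, -19, 1, -19]
dup  : [26, -19, 1, -19, -19]
+    : [26, -19, 1, -38]
rot  : [26, 1, -38, -19]
*    : [26, 1, 722]
+    : [26, 723]
dup  : [26, 723, 723]
over : [26, 723, 723, 723]
swap : [26, 723, 723, 723]
+    : [26, 723, 1446]
-27  : [26, 723, 1446, -27]
mod  : [26, 723, 15]

0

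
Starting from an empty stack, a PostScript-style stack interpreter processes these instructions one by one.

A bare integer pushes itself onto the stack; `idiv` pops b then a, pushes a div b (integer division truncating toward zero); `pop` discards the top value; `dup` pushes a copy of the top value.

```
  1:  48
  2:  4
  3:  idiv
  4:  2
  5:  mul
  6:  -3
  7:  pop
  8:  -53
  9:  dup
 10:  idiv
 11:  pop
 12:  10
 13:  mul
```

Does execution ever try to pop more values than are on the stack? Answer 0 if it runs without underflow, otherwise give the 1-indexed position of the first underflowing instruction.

0

48   → [48]
4    → [48, 4]
idiv → [12]
2    → [12, 2]
mul  → [24]
-3   → [24, -3]
pop  → [24]
-53  → [24, -53]
dup  → [24, -53, -53]
idiv → [24, 1]
pop  → [24]
10   → [24, 10]
mul  → [240]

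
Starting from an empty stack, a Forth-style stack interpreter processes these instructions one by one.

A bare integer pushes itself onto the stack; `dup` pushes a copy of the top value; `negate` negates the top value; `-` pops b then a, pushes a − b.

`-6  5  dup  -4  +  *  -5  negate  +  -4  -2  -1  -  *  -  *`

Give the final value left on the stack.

-36

-6     : -6
5      : -6 5
dup    : -6 5 5
-4     : -6 5 5 -4
+      : -6 5 1
*      : -6 5
-5     : -6 5 -5
negate : -6 5 5
+      : -6 10
-4     : -6 10 -4
-2     : -6 10 -4 -2
-1     : -6 10 -4 -2 -1
-      : -6 10 -4 -1
*      : -6 10 4
-      : -6 6
*      : -36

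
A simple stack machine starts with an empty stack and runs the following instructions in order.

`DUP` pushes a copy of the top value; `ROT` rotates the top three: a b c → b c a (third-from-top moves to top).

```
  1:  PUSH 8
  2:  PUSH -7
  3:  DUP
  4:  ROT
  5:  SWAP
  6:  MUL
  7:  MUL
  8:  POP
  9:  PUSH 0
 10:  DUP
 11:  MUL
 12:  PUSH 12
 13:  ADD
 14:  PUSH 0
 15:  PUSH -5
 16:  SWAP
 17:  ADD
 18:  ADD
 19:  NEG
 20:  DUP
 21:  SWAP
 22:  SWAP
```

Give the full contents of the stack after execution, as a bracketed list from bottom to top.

[-7, -7]

PUSH 8  → [8]
PUSH -7 → [8, -7]
DUP     → [8, -7, -7]
ROT     → [-7, -7, 8]
SWAP    → [-7, 8, -7]
MUL     → [-7, -56]
MUL     → [392]
POP     → []
PUSH 0  → [0]
DUP     → [0, 0]
MUL     → [0]
PUSH 12 → [0, 12]
ADD     → [12]
PUSH 0  → [12, 0]
PUSH -5 → [12, 0, -5]
SWAP    → [12, -5, 0]
ADD     → [12, -5]
ADD     → [7]
NEG     → [-7]
DUP     → [-7, -7]
SWAP    → [-7, -7]
SWAP    → [-7, -7]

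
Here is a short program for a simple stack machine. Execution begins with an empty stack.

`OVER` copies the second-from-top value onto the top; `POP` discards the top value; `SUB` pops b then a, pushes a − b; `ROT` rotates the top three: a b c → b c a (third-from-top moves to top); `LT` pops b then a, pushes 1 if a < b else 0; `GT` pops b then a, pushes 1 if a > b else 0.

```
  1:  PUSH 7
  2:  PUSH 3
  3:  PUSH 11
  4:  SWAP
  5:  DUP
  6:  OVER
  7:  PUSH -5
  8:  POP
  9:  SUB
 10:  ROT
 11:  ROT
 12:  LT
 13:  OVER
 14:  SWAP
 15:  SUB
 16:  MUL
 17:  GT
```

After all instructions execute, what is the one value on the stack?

PUSH 7   7
PUSH 3   7 3
PUSH 11  7 3 11
SWAP     7 11 3
DUP      7 11 3 3
OVER     7 11 3 3 3
PUSH -5  7 11 3 3 3 -5
POP      7 11 3 3 3
SUB      7 11 3 0
ROT      7 3 0 11
ROT      7 0 11 3
LT       7 0 0
OVER     7 0 0 0
SWAP     7 0 0 0
SUB      7 0 0
MUL      7 0
GT       1

1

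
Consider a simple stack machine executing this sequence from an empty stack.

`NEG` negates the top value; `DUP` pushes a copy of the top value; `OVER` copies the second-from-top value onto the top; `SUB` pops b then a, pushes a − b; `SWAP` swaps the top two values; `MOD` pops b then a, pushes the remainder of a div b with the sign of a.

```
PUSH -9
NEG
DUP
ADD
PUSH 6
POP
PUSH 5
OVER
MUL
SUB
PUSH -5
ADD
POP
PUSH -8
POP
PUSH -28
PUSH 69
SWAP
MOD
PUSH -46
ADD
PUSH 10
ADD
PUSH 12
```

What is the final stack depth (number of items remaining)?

2

PUSH -9  : -9
NEG      : 9
DUP      : 9 9
ADD      : 18
PUSH 6   : 18 6
POP      : 18
PUSH 5   : 18 5
OVER     : 18 5 18
MUL      : 18 90
SUB      : -72
PUSH -5  : -72 -5
ADD      : -77
POP      : (empty)
PUSH -8  : -8
POP      : (empty)
PUSH -28 : -28
PUSH 69  : -28 69
SWAP     : 69 -28
MOD      : 13
PUSH -46 : 13 -46
ADD      : -33
PUSH 10  : -33 10
ADD      : -23
PUSH 12  : -23 12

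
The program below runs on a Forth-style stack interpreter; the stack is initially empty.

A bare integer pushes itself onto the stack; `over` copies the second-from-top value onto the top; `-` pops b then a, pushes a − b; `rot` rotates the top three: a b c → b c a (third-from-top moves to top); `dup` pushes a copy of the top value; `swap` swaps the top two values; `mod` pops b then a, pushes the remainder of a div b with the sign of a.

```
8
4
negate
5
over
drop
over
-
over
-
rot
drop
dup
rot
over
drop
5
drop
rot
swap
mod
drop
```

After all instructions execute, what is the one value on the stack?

13

8      : [8]
4      : [8, 4]
negate : [8, -4]
5      : [8, -4, 5]
over   : [8, -4, 5, -4]
drop   : [8, -4, 5]
over   : [8, -4, 5, -4]
-      : [8, -4, 9]
over   : [8, -4, 9, -4]
-      : [8, -4, 13]
rot    : [-4, 13, 8]
drop   : [-4, 13]
dup    : [-4, 13, 13]
rot    : [13, 13, -4]
over   : [13, 13, -4, 13]
drop   : [13, 13, -4]
5      : [13, 13, -4, 5]
drop   : [13, 13, -4]
rot    : [13, -4, 13]
swap   : [13, 13, -4]
mod    : [13, 1]
drop   : [13]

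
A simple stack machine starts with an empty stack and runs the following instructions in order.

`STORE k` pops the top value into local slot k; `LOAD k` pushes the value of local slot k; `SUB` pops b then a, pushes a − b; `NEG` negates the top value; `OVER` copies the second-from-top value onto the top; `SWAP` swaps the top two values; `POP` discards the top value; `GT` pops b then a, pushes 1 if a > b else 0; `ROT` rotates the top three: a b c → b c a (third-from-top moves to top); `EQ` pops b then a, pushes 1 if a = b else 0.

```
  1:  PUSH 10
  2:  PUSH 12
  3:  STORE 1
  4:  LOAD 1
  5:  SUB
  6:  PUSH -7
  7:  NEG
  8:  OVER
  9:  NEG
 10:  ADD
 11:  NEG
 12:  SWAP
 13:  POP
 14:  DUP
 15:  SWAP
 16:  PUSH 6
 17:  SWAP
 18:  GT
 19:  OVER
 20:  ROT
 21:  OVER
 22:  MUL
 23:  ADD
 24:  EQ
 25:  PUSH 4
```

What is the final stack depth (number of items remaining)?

PUSH 10 → [10]
PUSH 12 → [10, 12]
STORE 1 → [10]
LOAD 1  → [10, 12]
SUB     → [-2]
PUSH -7 → [-2, -7]
NEG     → [-2, 7]
OVER    → [-2, 7, -2]
NEG     → [-2, 7, 2]
ADD     → [-2, 9]
NEG     → [-2, -9]
SWAP    → [-9, -2]
POP     → [-9]
DUP     → [-9, -9]
SWAP    → [-9, -9]
PUSH 6  → [-9, -9, 6]
SWAP    → [-9, 6, -9]
GT      → [-9, 1]
OVER    → [-9, 1, -9]
ROT     → [1, -9, -9]
OVER    → [1, -9, -9, -9]
MUL     → [1, -9, 81]
ADD     → [1, 72]
EQ      → [0]
PUSH 4  → [0, 4]

2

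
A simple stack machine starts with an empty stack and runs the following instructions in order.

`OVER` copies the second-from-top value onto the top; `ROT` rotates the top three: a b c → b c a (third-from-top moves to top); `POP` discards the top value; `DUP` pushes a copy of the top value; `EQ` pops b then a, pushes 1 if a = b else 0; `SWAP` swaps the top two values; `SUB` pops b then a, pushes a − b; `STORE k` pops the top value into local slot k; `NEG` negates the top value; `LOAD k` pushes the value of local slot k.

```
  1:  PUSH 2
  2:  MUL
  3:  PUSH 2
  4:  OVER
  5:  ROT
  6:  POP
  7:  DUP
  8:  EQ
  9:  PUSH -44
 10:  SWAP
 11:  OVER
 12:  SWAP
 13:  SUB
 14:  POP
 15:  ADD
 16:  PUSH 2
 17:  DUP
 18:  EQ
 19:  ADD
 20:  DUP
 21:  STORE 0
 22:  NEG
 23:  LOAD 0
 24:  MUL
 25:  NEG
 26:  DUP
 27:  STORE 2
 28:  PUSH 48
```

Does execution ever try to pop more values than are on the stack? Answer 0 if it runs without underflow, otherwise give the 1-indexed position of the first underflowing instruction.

2

PUSH 2  [2]
MUL  — needs 2 operands, stack has 1 → underflow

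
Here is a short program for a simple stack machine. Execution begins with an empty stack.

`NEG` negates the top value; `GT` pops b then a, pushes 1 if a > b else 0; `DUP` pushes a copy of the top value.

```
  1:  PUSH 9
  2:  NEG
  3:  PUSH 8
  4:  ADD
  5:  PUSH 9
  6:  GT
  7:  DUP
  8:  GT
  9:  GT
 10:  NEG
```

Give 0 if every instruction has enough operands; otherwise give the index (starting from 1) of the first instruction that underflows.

PUSH 9 : [9]
NEG    : [-9]
PUSH 8 : [-9, 8]
ADD    : [-1]
PUSH 9 : [-1, 9]
GT     : [0]
DUP    : [0, 0]
GT     : [0]
GT  — needs 2 operands, stack has 1 → underflow

9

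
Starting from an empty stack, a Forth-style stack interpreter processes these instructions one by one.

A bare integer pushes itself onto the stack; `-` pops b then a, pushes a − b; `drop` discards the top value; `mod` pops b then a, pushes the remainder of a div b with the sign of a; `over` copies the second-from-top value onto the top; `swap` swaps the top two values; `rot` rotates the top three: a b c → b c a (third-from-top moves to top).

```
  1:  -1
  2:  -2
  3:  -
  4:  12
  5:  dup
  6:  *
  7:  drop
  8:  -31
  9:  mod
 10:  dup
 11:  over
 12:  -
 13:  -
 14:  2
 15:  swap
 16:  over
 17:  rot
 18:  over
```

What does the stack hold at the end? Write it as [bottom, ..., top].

[1, 2, 2, 2]

-1   -> [-1]
-2   -> [-1, -2]
-    -> [1]
12   -> [1, 12]
dup  -> [1, 12, 12]
*    -> [1, 144]
drop -> [1]
-31  -> [1, -31]
mod  -> [1]
dup  -> [1, 1]
over -> [1, 1, 1]
-    -> [1, 0]
-    -> [1]
2    -> [1, 2]
swap -> [2, 1]
over -> [2, 1, 2]
rot  -> [1, 2, 2]
over -> [1, 2, 2, 2]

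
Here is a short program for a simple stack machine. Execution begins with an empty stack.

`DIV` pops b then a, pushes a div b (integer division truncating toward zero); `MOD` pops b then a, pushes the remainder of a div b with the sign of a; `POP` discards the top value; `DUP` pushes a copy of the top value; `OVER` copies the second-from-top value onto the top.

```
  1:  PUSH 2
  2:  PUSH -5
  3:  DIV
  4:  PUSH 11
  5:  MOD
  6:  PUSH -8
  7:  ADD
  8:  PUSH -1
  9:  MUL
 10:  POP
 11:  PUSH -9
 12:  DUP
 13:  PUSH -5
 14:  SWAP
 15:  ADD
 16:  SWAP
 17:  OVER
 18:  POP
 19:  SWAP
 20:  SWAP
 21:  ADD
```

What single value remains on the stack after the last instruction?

PUSH 2  : 2
PUSH -5 : 2 -5
DIV     : 0
PUSH 11 : 0 11
MOD     : 0
PUSH -8 : 0 -8
ADD     : -8
PUSH -1 : -8 -1
MUL     : 8
POP     : (empty)
PUSH -9 : -9
DUP     : -9 -9
PUSH -5 : -9 -9 -5
SWAP    : -9 -5 -9
ADD     : -9 -14
SWAP    : -14 -9
OVER    : -14 -9 -14
POP     : -14 -9
SWAP    : -9 -14
SWAP    : -14 -9
ADD     : -23

-23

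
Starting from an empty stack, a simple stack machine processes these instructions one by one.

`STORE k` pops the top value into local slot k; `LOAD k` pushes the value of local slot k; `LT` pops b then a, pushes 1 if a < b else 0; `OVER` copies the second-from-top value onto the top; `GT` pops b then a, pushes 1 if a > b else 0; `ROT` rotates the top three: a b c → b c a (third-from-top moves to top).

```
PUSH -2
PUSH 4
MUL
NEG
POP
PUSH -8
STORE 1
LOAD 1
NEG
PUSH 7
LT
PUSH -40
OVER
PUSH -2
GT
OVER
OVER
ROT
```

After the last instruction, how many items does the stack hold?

PUSH -2  : -2
PUSH 4   : -2 4
MUL      : -8
NEG      : 8
POP      : (empty)
PUSH -8  : -8
STORE 1  : (empty)
LOAD 1   : -8
NEG      : 8
PUSH 7   : 8 7
LT       : 0
PUSH -40 : 0 -40
OVER     : 0 -40 0
PUSH -2  : 0 -40 0 -2
GT       : 0 -40 1
OVER     : 0 -40 1 -40
OVER     : 0 -40 1 -40 1
ROT      : 0 -40 -40 1 1

5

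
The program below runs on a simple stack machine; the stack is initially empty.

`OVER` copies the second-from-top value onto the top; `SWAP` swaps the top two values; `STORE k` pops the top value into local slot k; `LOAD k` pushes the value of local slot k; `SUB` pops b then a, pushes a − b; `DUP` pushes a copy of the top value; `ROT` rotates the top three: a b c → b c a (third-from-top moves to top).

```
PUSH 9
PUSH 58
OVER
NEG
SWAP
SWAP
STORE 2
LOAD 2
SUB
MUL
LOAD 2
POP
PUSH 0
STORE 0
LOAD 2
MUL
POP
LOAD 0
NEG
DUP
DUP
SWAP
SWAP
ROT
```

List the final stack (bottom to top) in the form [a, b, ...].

PUSH 9  -> 9
PUSH 58 -> 9 58
OVER    -> 9 58 9
NEG     -> 9 58 -9
SWAP    -> 9 -9 58
SWAP    -> 9 58 -9
STORE 2 -> 9 58
LOAD 2  -> 9 58 -9
SUB     -> 9 67
MUL     -> 603
LOAD 2  -> 603 -9
POP     -> 603
PUSH 0  -> 603 0
STORE 0 -> 603
LOAD 2  -> 603 -9
MUL     -> -5427
POP     -> (empty)
LOAD 0  -> 0
NEG     -> 0
DUP     -> 0 0
DUP     -> 0 0 0
SWAP    -> 0 0 0
SWAP    -> 0 0 0
ROT     -> 0 0 0

[0, 0, 0]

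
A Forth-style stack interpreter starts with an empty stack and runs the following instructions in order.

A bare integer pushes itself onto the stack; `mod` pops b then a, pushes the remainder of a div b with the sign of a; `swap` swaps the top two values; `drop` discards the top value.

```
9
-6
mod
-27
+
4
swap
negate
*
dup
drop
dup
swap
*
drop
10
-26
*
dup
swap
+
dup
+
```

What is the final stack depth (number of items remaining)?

9       [9]
-6      [9, -6]
mod     [3]
-27     [3, -27]
+       [-24]
4       [-24, 4]
swap    [4, -24]
negate  [4, 24]
*       [96]
dup     [96, 96]
drop    [96]
dup     [96, 96]
swap    [96, 96]
*       [9216]
drop    []
10      [10]
-26     [10, -26]
*       [-260]
dup     [-260, -260]
swap    [-260, -260]
+       [-520]
dup     [-520, -520]
+       [-1040]

1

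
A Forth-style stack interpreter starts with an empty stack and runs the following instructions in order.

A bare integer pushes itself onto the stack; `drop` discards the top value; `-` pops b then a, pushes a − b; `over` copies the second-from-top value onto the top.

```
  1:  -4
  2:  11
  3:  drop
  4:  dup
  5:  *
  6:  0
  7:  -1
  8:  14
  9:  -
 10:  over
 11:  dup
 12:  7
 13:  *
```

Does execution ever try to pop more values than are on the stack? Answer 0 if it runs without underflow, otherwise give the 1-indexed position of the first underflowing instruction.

-4   -> -4
11   -> -4 11
drop -> -4
dup  -> -4 -4
*    -> 16
0    -> 16 0
-1   -> 16 0 -1
14   -> 16 0 -1 14
-    -> 16 0 -15
over -> 16 0 -15 0
dup  -> 16 0 -15 0 0
7    -> 16 0 -15 0 0 7
*    -> 16 0 -15 0 0

0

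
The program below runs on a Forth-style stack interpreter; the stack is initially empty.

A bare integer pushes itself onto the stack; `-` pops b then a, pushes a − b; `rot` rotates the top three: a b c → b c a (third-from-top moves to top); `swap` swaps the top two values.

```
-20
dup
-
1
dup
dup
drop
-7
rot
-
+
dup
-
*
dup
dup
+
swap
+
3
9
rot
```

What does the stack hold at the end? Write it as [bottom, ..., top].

[3, 9, 0]

-20  → -20
dup  → -20 -20
-    → 0
1    → 0 1
dup  → 0 1 1
dup  → 0 1 1 1
drop → 0 1 1
-7   → 0 1 1 -7
rot  → 0 1 -7 1
-    → 0 1 -8
+    → 0 -7
dup  → 0 -7 -7
-    → 0 0
*    → 0
dup  → 0 0
dup  → 0 0 0
+    → 0 0
swap → 0 0
+    → 0
3    → 0 3
9    → 0 3 9
rot  → 3 9 0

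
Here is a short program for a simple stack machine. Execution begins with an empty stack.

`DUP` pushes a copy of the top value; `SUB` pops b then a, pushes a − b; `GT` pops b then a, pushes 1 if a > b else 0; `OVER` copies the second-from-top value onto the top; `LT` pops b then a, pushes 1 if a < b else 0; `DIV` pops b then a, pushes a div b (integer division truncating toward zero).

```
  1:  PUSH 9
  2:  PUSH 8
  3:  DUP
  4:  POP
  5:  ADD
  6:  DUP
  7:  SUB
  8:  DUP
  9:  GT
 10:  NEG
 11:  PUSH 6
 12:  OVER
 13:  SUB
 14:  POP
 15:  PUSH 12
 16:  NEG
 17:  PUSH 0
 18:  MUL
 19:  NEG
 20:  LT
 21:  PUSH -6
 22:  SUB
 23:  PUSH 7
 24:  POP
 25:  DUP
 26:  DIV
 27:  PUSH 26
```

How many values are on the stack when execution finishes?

PUSH 9  → [9]
PUSH 8  → [9, 8]
DUP     → [9, 8, 8]
POP     → [9, 8]
ADD     → [17]
DUP     → [17, 17]
SUB     → [0]
DUP     → [0, 0]
GT      → [0]
NEG     → [0]
PUSH 6  → [0, 6]
OVER    → [0, 6, 0]
SUB     → [0, 6]
POP     → [0]
PUSH 12 → [0, 12]
NEG     → [0, -12]
PUSH 0  → [0, -12, 0]
MUL     → [0, 0]
NEG     → [0, 0]
LT      → [0]
PUSH -6 → [0, -6]
SUB     → [6]
PUSH 7  → [6, 7]
POP     → [6]
DUP     → [6, 6]
DIV     → [1]
PUSH 26 → [1, 26]

2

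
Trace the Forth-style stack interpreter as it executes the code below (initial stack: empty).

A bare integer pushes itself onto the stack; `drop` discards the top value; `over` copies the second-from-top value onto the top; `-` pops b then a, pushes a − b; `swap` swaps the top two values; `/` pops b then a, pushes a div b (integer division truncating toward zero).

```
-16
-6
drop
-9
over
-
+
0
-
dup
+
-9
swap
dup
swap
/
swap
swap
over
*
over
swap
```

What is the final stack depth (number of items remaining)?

3

-16   [-16]
-6    [-16, -6]
drop  [-16]
-9    [-16, -9]
over  [-16, -9, -16]
-     [-16, 7]
+     [-9]
0     [-9, 0]
-     [-9]
dup   [-9, -9]
+     [-18]
-9    [-18, -9]
swap  [-9, -18]
dup   [-9, -18, -18]
swap  [-9, -18, -18]
/     [-9, 1]
swap  [1, -9]
swap  [-9, 1]
over  [-9, 1, -9]
*     [-9, -9]
over  [-9, -9, -9]
swap  [-9, -9, -9]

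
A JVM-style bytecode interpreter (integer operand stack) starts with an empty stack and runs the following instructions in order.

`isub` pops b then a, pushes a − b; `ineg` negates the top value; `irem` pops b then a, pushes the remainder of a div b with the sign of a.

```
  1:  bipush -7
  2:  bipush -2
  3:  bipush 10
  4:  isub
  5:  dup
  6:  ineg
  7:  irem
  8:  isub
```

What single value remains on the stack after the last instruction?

-7

bipush -7 : [-7]
bipush -2 : [-7, -2]
bipush 10 : [-7, -2, 10]
isub      : [-7, -12]
dup       : [-7, -12, -12]
ineg      : [-7, -12, 12]
irem      : [-7, 0]
isub      : [-7]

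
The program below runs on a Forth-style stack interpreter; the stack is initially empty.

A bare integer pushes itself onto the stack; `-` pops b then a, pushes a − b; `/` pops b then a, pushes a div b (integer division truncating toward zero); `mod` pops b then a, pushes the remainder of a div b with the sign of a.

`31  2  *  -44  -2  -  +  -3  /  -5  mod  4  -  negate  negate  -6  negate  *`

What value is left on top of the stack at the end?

-30

31      [31]
2       [31, 2]
*       [62]
-44     [62, -44]
-2      [62, -44, -2]
-       [62, -42]
+       [20]
-3      [20, -3]
/       [-6]
-5      [-6, -5]
mod     [-1]
4       [-1, 4]
-       [-5]
negate  [5]
negate  [-5]
-6      [-5, -6]
negate  [-5, 6]
*       [-30]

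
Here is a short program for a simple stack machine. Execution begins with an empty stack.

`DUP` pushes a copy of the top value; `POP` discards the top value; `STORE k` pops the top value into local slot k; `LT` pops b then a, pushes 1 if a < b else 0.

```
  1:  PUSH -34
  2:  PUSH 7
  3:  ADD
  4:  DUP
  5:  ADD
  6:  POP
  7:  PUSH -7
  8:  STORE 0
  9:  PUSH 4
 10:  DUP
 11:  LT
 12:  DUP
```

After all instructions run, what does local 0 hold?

-7

PUSH -34 : -34
PUSH 7   : -34 7
ADD      : -27
DUP      : -27 -27
ADD      : -54
POP      : (empty)
PUSH -7  : -7
STORE 0  : (empty)
PUSH 4   : 4
DUP      : 4 4
LT       : 0
DUP      : 0 0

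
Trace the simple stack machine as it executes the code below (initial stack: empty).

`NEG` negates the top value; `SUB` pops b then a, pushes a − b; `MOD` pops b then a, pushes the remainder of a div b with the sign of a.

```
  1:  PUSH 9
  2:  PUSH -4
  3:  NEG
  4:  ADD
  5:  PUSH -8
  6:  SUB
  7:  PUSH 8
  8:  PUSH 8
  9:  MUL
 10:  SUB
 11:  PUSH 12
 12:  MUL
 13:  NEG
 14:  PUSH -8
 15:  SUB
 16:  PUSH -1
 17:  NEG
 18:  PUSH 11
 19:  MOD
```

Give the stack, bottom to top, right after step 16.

PUSH 9  : 9
PUSH -4 : 9 -4
NEG     : 9 4
ADD     : 13
PUSH -8 : 13 -8
SUB     : 21
PUSH 8  : 21 8
PUSH 8  : 21 8 8
MUL     : 21 64
SUB     : -43
PUSH 12 : -43 12
MUL     : -516
NEG     : 516
PUSH -8 : 516 -8
SUB     : 524
PUSH -1 : 524 -1

[524, -1]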